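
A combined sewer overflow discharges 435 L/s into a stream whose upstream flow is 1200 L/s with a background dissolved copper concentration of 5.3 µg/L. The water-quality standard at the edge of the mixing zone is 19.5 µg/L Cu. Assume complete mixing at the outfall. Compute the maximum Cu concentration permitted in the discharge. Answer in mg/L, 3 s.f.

0.0587 mg/L

435 L/s = 0.435 m³/s.
1200 L/s = 1.2 m³/s.
5.3 µg/L = 0.0053 mg/L.
19.5 µg/L = 0.0195 mg/L.
Mass balance: 0.0195·1.635 = 0.435·Cₑ + 1.2·0.0053.
Cₑ = (0.03188 − 0.00636) / 0.435 = 0.05867 mg/L.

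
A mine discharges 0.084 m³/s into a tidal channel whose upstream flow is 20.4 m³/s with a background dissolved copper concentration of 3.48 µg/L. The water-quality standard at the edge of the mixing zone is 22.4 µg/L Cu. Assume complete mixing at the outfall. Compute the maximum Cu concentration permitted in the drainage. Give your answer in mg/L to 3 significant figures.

4.62 mg/L

3.48 µg/L = 0.00348 mg/L.
22.4 µg/L = 0.0224 mg/L.
Mass balance: 0.0224·20.48 = 0.084·Cₑ + 20.4·0.00348.
Cₑ = (0.4588 − 0.07099) / 0.084 = 4.617 mg/L.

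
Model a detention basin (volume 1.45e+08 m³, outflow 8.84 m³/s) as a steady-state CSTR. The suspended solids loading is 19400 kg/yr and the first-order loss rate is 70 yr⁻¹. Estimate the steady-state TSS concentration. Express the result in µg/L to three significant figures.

Outflow Q = 8.84 m³/s × 3.156e+07 s/yr = 2.79e+08 m³/yr.
Steady-state CSTR mass balance: W = Q·C + k·V·C, so C = W/(Q + kV).
Q + kV = 2.79e+08 + 70·1.45e+08 = 1.043e+10 m³/yr.
C = 19400/1.043e+10 = 1.86e-06 kg/m³ = 0.00186 mg/L = 1.86 µg/L.

1.86 µg/L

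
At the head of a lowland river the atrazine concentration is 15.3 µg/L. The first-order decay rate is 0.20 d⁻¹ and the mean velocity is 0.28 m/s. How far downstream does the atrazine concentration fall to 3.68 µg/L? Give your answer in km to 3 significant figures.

From C = C₀·e^(−kt), t = ln(C₀/C)/k = ln(15.3/3.68)/0.20 = 1.425/0.20 = 7.125 d.
Distance = v·t = 0.28 m/s × 6.156e+05 s = 1.724e+05 m = 172.4 km.

172 km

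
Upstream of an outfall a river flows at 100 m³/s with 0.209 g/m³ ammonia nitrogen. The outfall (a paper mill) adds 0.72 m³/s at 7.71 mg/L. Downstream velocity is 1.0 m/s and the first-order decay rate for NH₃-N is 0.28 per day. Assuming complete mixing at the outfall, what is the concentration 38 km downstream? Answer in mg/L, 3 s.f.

After complete mixing, C₀ = (0.72·7.71 + 100·0.209) / 100.7 = 0.2626 mg/L.
Travel time t = 3.8e+04 m / 1.0 m/s = 3.8e+04 s = 0.4398 d.
C = 0.2626·exp(−0.28·0.4398) = 0.2626·0.8841 = 0.2322 mg/L.

0.232 mg/L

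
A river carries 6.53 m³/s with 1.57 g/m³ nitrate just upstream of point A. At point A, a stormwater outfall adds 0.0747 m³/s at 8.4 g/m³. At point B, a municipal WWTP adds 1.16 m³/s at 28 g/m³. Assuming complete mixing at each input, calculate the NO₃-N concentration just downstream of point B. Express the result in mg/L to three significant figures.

5.58 mg/L

After input A: C = (6.53·1.57 + 0.0747·8.4) / 6.605 = 1.647 mg/L.
After input B: C = (6.605·1.647 + 1.16·28) / 7.765 = 5.584 mg/L.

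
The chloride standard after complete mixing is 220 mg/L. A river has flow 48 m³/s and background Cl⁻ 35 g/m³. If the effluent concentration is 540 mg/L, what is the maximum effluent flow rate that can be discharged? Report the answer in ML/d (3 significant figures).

2400 ML/d

Mass balance at complete mixing: C_std·(Q_w + Q_r) = Q_w·C_e + Q_r·C_b.
Rearranging, Q_w = Q_r·(C_std − C_b)/(C_e − C_std) = 48·(220 − 35) / (540 − 220) = 27.75 m³/s.
= 2398 ML/d.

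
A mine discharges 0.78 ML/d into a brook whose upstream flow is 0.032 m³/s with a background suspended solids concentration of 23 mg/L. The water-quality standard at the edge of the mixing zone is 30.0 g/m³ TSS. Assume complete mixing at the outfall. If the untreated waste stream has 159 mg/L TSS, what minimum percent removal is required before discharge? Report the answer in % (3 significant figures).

0.78 ML/d = 0.009028 m³/s.
Mass balance: 30·0.04103 = 0.009028·Cₑ + 0.032·23.
Cₑ = (1.231 − 0.736) / 0.009028 = 54.81 mg/L.
Required removal = 1 − 54.81/159 = 65.53 %.

65.5 %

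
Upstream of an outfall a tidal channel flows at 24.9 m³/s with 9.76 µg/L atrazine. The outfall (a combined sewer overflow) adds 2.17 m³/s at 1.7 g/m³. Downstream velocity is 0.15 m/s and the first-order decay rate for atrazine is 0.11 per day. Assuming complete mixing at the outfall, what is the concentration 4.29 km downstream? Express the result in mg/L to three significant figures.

9.76 µg/L = 0.00976 mg/L.
After complete mixing, C₀ = (2.17·1.7 + 24.9·0.00976) / 27.07 = 0.1453 mg/L.
Travel time t = 4290 m / 0.15 m/s = 2.86e+04 s = 0.331 d.
C = 0.1453·exp(−0.11·0.331) = 0.1453·0.9642 = 0.1401 mg/L.

0.140 mg/L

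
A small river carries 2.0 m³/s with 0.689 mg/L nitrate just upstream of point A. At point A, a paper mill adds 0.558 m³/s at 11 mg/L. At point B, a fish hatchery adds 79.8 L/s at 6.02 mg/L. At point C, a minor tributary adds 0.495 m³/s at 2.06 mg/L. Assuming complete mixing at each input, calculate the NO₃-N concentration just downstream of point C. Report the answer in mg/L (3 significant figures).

2.88 mg/L

After input A: C = (2·0.689 + 0.558·11) / 2.558 = 2.938 mg/L.
79.8 L/s = 0.0798 m³/s.
After input B: C = (2.558·2.938 + 0.0798·6.02) / 2.638 = 3.031 mg/L.
After input C: C = (2.638·3.031 + 0.495·2.06) / 3.133 = 2.878 mg/L.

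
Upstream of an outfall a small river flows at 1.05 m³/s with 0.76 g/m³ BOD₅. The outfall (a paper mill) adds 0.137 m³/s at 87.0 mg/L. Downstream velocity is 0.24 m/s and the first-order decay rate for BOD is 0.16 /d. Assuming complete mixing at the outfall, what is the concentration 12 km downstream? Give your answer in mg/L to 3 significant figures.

After complete mixing, C₀ = (0.137·87 + 1.05·0.76) / 1.187 = 10.71 mg/L.
Travel time t = 1.2e+04 m / 0.24 m/s = 5e+04 s = 0.5787 d.
C = 10.71·exp(−0.16·0.5787) = 10.71·0.9116 = 9.766 mg/L.

9.77 mg/L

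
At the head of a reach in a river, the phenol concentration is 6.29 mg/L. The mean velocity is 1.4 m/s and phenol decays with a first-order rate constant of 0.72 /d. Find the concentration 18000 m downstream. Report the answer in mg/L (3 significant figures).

Travel time t = 18000 m / 1.4 m/s = 1.8e+04/1.4 = 1.286e+04 s = 0.1488 d.
First-order decay: C = 6.29·exp(−0.72·0.1488) = 6.29·0.8984 = 5.651 mg/L.

5.65 mg/L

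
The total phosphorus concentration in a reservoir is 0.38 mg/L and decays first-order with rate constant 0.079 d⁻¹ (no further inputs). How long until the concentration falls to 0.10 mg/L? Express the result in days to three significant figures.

t = ln(C₀/C)/k = ln(0.38/0.10)/0.079 = 1.335/0.079 = 16.9 d.

16.9 d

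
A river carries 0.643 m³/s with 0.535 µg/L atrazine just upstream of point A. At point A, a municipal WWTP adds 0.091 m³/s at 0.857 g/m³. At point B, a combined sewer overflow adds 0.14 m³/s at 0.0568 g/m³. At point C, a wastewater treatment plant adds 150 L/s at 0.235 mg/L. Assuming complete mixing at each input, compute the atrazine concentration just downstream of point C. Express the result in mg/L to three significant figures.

0.535 µg/L = 0.000535 mg/L.
After input A: C = (0.643·0.000535 + 0.091·0.857) / 0.734 = 0.1067 mg/L.
After input B: C = (0.734·0.1067 + 0.14·0.0568) / 0.874 = 0.09872 mg/L.
150 L/s = 0.15 m³/s.
After input C: C = (0.874·0.09872 + 0.15·0.235) / 1.024 = 0.1187 mg/L.

0.119 mg/L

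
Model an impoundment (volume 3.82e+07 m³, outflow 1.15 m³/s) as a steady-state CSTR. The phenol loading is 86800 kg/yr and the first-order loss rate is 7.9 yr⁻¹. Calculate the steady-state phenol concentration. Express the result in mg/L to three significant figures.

Outflow Q = 1.15 m³/s × 3.156e+07 s/yr = 3.629e+07 m³/yr.
Steady-state CSTR mass balance: W = Q·C + k·V·C, so C = W/(Q + kV).
Q + kV = 3.629e+07 + 7.9·3.82e+07 = 3.381e+08 m³/yr.
C = 86800/3.381e+08 = 0.0002568 kg/m³ = 0.2568 mg/L.

0.257 mg/L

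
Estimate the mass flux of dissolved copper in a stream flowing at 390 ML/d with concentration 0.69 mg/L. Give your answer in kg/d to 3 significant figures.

390 ML/d = 4.514 m³/s.
Mass flux = Q·C = 4.514 m³/s × 0.69 g/m³ = 3.115 g/s.
= 3.115 g/s × 86.4 = 269.1 kg/d.

269 kg/d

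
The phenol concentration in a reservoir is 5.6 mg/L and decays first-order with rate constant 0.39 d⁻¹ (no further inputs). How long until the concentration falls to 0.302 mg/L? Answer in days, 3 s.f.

7.49 d

t = ln(C₀/C)/k = ln(5.6/0.302)/0.39 = 2.92/0.39 = 7.487 d.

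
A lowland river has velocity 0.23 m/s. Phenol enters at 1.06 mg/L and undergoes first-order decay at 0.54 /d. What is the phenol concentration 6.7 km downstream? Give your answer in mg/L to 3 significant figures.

0.884 mg/L

Travel time t = 6.7 km / 0.23 m/s = 6700/0.23 = 2.913e+04 s = 0.3372 d.
First-order decay: C = 1.06·exp(−0.54·0.3372) = 1.06·0.8335 = 0.8836 mg/L.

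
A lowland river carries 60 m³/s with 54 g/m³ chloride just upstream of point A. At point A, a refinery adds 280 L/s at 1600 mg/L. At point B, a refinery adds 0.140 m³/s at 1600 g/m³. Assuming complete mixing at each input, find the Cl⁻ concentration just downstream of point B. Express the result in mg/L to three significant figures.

64.7 mg/L

280 L/s = 0.28 m³/s.
After input A: C = (60·54 + 0.28·1600) / 60.28 = 61.18 mg/L.
After input B: C = (60.28·61.18 + 0.14·1600) / 60.42 = 64.75 mg/L.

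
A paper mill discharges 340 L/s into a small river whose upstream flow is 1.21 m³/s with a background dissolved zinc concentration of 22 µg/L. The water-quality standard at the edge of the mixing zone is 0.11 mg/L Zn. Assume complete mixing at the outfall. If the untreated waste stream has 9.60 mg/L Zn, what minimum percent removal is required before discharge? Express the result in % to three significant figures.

340 L/s = 0.34 m³/s.
22 µg/L = 0.022 mg/L.
Mass balance: 0.11·1.55 = 0.34·Cₑ + 1.21·0.022.
Cₑ = (0.1705 − 0.02662) / 0.34 = 0.4232 mg/L.
Required removal = 1 − 0.4232/9.60 = 95.59 %.

95.6 %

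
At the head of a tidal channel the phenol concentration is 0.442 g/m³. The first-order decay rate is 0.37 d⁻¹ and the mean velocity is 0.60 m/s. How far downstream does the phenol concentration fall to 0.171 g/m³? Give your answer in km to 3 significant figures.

133 km

From C = C₀·e^(−kt), t = ln(C₀/C)/k = ln(0.442/0.171)/0.37 = 0.9496/0.37 = 2.567 d.
Distance = v·t = 0.60 m/s × 2.218e+05 s = 1.331e+05 m = 133.1 km.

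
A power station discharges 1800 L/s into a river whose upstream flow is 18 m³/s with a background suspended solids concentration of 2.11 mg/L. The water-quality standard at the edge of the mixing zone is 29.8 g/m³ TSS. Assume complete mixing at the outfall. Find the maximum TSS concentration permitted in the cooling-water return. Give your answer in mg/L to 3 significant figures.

307 mg/L

1800 L/s = 1.8 m³/s.
Mass balance: 29.8·19.8 = 1.8·Cₑ + 18·2.11.
Cₑ = (590 − 37.98) / 1.8 = 306.7 mg/L.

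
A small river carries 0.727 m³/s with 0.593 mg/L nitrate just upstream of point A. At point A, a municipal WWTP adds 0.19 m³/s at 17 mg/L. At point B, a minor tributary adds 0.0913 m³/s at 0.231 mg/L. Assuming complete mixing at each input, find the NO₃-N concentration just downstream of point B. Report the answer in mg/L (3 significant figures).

3.65 mg/L

After input A: C = (0.727·0.593 + 0.19·17) / 0.917 = 3.992 mg/L.
After input B: C = (0.917·3.992 + 0.0913·0.231) / 1.008 = 3.652 mg/L.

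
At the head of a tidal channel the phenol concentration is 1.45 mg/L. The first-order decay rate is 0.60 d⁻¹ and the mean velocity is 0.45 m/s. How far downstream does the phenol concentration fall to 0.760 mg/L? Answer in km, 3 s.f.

From C = C₀·e^(−kt), t = ln(C₀/C)/k = ln(1.45/0.760)/0.60 = 0.646/0.60 = 1.077 d.
Distance = v·t = 0.45 m/s × 9.302e+04 s = 4.186e+04 m = 41.86 km.

41.9 km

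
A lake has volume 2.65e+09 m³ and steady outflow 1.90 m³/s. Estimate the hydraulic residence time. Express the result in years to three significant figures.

44.2 yr

Q = 1.90 m³/s × 3.156e+07 s/yr = 5.996e+07 m³/yr.
Hydraulic residence time τ = V/Q = 2.65e+09/5.996e+07 = 44.2 yr.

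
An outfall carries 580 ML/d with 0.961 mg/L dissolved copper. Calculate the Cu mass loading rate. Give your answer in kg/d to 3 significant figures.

580 ML/d = 6.713 m³/s.
Mass flux = Q·C = 6.713 m³/s × 0.961 g/m³ = 6.451 g/s.
= 6.451 g/s × 86.4 = 557.4 kg/d.

557 kg/d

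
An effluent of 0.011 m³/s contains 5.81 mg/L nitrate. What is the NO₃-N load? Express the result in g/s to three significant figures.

0.0639 g/s

Mass flux = Q·C = 0.011 m³/s × 5.81 g/m³ = 0.06391 g/s.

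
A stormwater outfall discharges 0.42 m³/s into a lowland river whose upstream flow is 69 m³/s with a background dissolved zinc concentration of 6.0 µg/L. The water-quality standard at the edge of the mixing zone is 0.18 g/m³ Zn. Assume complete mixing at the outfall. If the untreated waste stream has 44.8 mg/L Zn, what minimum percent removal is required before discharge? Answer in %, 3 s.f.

35.8 %

6.0 µg/L = 0.006 mg/L.
Mass balance: 0.18·69.42 = 0.42·Cₑ + 69·0.006.
Cₑ = (12.5 − 0.414) / 0.42 = 28.77 mg/L.
Required removal = 1 − 28.77/44.8 = 35.79 %.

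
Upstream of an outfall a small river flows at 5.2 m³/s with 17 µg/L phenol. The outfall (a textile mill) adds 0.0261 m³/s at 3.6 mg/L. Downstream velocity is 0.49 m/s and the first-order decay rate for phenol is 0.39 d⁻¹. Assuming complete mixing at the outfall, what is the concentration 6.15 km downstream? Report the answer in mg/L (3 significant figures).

0.0330 mg/L

17 µg/L = 0.017 mg/L.
After complete mixing, C₀ = (0.0261·3.6 + 5.2·0.017) / 5.226 = 0.03489 mg/L.
Travel time t = 6150 m / 0.49 m/s = 1.255e+04 s = 0.1453 d.
C = 0.03489·exp(−0.39·0.1453) = 0.03489·0.9449 = 0.03297 mg/L.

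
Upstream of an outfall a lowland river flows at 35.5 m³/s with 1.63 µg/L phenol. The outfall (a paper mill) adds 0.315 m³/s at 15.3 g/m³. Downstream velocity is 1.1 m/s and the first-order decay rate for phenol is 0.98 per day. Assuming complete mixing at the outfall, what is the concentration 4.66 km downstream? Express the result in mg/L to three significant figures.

1.63 µg/L = 0.00163 mg/L.
After complete mixing, C₀ = (0.315·15.3 + 35.5·0.00163) / 35.81 = 0.1362 mg/L.
Travel time t = 4660 m / 1.1 m/s = 4236 s = 0.04903 d.
C = 0.1362·exp(−0.98·0.04903) = 0.1362·0.9531 = 0.1298 mg/L.

0.130 mg/L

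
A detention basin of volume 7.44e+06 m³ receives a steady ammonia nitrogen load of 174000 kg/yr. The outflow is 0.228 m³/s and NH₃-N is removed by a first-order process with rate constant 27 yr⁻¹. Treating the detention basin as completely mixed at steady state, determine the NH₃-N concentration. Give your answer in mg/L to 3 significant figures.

Outflow Q = 0.228 m³/s × 3.156e+07 s/yr = 7.195e+06 m³/yr.
Steady-state CSTR mass balance: W = Q·C + k·V·C, so C = W/(Q + kV).
Q + kV = 7.195e+06 + 27·7.44e+06 = 2.081e+08 m³/yr.
C = 174000/2.081e+08 = 0.0008362 kg/m³ = 0.8362 mg/L.

0.836 mg/L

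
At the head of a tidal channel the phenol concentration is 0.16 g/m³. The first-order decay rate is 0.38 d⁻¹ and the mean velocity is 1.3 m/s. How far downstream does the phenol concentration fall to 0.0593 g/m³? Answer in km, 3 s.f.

From C = C₀·e^(−kt), t = ln(C₀/C)/k = ln(0.16/0.0593)/0.38 = 0.9926/0.38 = 2.612 d.
Distance = v·t = 1.3 m/s × 2.257e+05 s = 2.934e+05 m = 293.4 km.

293 km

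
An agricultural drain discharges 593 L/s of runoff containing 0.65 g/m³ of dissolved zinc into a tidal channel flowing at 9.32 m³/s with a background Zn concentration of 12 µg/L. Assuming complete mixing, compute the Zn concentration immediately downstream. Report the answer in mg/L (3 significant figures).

593 L/s = 0.593 m³/s.
12 µg/L = 0.012 mg/L.
Conservation of mass across the mixing zone: C = (0.593·0.65 + 9.32·0.012) / (0.593 + 9.32) = 0.4973/9.913 = 0.05017 mg/L.

0.0502 mg/L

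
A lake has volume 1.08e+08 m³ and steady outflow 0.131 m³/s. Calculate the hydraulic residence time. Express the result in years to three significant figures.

26.1 yr

Q = 0.131 m³/s × 3.156e+07 s/yr = 4.134e+06 m³/yr.
Hydraulic residence time τ = V/Q = 1.08e+08/4.134e+06 = 26.12 yr.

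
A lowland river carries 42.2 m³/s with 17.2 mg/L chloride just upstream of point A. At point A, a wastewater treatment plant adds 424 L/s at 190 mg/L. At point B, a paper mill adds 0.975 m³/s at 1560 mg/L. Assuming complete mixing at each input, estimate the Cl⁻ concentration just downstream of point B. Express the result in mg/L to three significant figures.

53.4 mg/L

424 L/s = 0.424 m³/s.
After input A: C = (42.2·17.2 + 0.424·190) / 42.62 = 18.92 mg/L.
After input B: C = (42.62·18.92 + 0.975·1560) / 43.6 = 53.38 mg/L.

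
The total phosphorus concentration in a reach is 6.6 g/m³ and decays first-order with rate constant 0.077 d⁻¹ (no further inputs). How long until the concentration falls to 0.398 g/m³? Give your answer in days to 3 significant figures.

t = ln(C₀/C)/k = ln(6.6/0.398)/0.077 = 2.808/0.077 = 36.47 d.

36.5 d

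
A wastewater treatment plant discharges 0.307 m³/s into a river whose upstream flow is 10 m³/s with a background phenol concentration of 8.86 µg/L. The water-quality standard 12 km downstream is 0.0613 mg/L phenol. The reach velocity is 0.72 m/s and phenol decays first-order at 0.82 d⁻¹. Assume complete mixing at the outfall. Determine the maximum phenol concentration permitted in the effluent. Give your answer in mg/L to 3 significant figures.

8.86 µg/L = 0.00886 mg/L.
Travel time to the compliance point: t = 1.2e+04/0.72 = 1.667e+04 s = 0.1929 d; decay factor exp(−0.82·0.1929) = 0.8537.
So the concentration just after mixing may be at most 0.0613/0.8537 = 0.07181 mg/L.
Mass balance: 0.07181·10.31 = 0.307·Cₑ + 10·0.00886.
Cₑ = (0.7401 − 0.0886) / 0.307 = 2.122 mg/L.

2.12 mg/L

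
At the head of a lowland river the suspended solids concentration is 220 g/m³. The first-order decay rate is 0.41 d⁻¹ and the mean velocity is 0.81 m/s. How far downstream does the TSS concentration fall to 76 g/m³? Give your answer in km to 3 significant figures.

181 km

From C = C₀·e^(−kt), t = ln(C₀/C)/k = ln(220/76)/0.41 = 1.063/0.41 = 2.592 d.
Distance = v·t = 0.81 m/s × 2.24e+05 s = 1.814e+05 m = 181.4 km.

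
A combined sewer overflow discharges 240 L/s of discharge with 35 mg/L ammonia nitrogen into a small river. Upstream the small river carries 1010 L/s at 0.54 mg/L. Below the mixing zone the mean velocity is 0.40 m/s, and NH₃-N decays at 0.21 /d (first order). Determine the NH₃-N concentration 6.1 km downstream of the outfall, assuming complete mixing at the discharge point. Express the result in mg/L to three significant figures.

240 L/s = 0.24 m³/s.
1010 L/s = 1.01 m³/s.
After complete mixing, C₀ = (0.24·35 + 1.01·0.54) / 1.25 = 7.156 mg/L.
Travel time t = 6100 m / 0.40 m/s = 1.525e+04 s = 0.1765 d.
C = 7.156·exp(−0.21·0.1765) = 7.156·0.9636 = 6.896 mg/L.

6.90 mg/L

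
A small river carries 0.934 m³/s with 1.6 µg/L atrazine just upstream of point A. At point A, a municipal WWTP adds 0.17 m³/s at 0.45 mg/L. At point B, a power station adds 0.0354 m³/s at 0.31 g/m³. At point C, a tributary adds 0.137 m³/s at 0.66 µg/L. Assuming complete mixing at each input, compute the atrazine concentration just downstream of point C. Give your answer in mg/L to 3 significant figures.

1.6 µg/L = 0.0016 mg/L.
After input A: C = (0.934·0.0016 + 0.17·0.45) / 1.104 = 0.07065 mg/L.
After input B: C = (1.104·0.07065 + 0.0354·0.31) / 1.139 = 0.07808 mg/L.
0.66 µg/L = 0.00066 mg/L.
After input C: C = (1.139·0.07808 + 0.137·0.00066) / 1.276 = 0.06977 mg/L.

0.0698 mg/L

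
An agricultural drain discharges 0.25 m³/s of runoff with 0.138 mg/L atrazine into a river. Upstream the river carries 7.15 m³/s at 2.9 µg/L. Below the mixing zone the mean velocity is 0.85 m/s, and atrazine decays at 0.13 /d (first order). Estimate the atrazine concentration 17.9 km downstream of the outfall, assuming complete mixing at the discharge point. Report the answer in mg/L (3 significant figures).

0.00723 mg/L

2.9 µg/L = 0.0029 mg/L.
After complete mixing, C₀ = (0.25·0.138 + 7.15·0.0029) / 7.4 = 0.007464 mg/L.
Travel time t = 1.79e+04 m / 0.85 m/s = 2.106e+04 s = 0.2437 d.
C = 0.007464·exp(−0.13·0.2437) = 0.007464·0.9688 = 0.007231 mg/L.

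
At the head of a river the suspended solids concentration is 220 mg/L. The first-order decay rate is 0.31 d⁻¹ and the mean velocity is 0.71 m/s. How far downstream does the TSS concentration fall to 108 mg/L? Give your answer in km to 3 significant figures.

From C = C₀·e^(−kt), t = ln(C₀/C)/k = ln(220/108)/0.31 = 0.7115/0.31 = 2.295 d.
Distance = v·t = 0.71 m/s × 1.983e+05 s = 1.408e+05 m = 140.8 km.

141 km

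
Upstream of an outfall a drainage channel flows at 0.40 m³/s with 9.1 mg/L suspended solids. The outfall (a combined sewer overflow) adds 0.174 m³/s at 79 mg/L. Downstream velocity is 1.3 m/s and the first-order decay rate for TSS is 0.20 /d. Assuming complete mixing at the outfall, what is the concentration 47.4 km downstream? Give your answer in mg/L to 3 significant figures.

27.8 mg/L

After complete mixing, C₀ = (0.174·79 + 0.4·9.1) / 0.574 = 30.29 mg/L.
Travel time t = 4.74e+04 m / 1.3 m/s = 3.646e+04 s = 0.422 d.
C = 30.29·exp(−0.20·0.422) = 30.29·0.9191 = 27.84 mg/L.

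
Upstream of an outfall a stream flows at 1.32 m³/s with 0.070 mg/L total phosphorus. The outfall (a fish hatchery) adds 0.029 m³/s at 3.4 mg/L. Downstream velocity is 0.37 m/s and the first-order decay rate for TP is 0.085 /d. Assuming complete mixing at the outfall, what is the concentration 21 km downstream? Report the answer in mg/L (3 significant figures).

0.134 mg/L

After complete mixing, C₀ = (0.029·3.4 + 1.32·0.07) / 1.349 = 0.1416 mg/L.
Travel time t = 2.1e+04 m / 0.37 m/s = 5.676e+04 s = 0.6569 d.
C = 0.1416·exp(−0.085·0.6569) = 0.1416·0.9457 = 0.1339 mg/L.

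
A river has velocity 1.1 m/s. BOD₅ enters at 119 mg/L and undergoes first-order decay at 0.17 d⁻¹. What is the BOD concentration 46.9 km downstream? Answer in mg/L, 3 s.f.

109 mg/L

Travel time t = 46.9 km / 1.1 m/s = 4.69e+04/1.1 = 4.264e+04 s = 0.4935 d.
First-order decay: C = 119·exp(−0.17·0.4935) = 119·0.9195 = 109.4 mg/L.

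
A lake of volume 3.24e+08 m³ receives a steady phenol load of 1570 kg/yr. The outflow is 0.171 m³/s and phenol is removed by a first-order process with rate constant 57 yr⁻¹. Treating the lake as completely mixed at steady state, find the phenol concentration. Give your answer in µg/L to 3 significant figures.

Outflow Q = 0.171 m³/s × 3.156e+07 s/yr = 5.396e+06 m³/yr.
Steady-state CSTR mass balance: W = Q·C + k·V·C, so C = W/(Q + kV).
Q + kV = 5.396e+06 + 57·3.24e+08 = 1.847e+10 m³/yr.
C = 1570/1.847e+10 = 8.499e-08 kg/m³ = 8.499e-05 mg/L = 0.08499 µg/L.

0.0850 µg/L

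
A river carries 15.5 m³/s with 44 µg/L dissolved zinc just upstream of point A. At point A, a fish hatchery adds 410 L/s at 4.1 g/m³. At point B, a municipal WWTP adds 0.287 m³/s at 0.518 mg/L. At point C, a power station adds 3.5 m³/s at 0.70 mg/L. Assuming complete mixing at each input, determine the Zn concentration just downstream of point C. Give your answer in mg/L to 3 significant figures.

0.252 mg/L

44 µg/L = 0.044 mg/L.
410 L/s = 0.41 m³/s.
After input A: C = (15.5·0.044 + 0.41·4.1) / 15.91 = 0.1485 mg/L.
After input B: C = (15.91·0.1485 + 0.287·0.518) / 16.2 = 0.1551 mg/L.
After input C: C = (16.2·0.1551 + 3.5·0.7) / 19.7 = 0.2519 mg/L.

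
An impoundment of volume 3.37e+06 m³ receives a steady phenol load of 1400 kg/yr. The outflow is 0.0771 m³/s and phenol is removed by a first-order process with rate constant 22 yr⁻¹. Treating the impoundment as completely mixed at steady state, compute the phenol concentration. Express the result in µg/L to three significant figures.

18.3 µg/L

Outflow Q = 0.0771 m³/s × 3.156e+07 s/yr = 2.433e+06 m³/yr.
Steady-state CSTR mass balance: W = Q·C + k·V·C, so C = W/(Q + kV).
Q + kV = 2.433e+06 + 22·3.37e+06 = 7.657e+07 m³/yr.
C = 1400/7.657e+07 = 1.828e-05 kg/m³ = 0.01828 mg/L = 18.28 µg/L.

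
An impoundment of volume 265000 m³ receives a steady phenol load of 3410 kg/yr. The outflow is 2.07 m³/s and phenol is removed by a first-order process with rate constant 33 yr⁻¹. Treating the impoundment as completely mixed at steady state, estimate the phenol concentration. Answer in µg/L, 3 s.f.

46.0 µg/L

Outflow Q = 2.07 m³/s × 3.156e+07 s/yr = 6.532e+07 m³/yr.
Steady-state CSTR mass balance: W = Q·C + k·V·C, so C = W/(Q + kV).
Q + kV = 6.532e+07 + 33·265000 = 7.407e+07 m³/yr.
C = 3410/7.407e+07 = 4.604e-05 kg/m³ = 0.04604 mg/L = 46.04 µg/L.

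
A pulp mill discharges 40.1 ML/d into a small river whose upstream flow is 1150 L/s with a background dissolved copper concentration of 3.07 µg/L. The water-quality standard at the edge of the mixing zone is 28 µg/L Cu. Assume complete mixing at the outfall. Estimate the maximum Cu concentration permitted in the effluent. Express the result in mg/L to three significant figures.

0.0898 mg/L

40.1 ML/d = 0.4641 m³/s.
1150 L/s = 1.15 m³/s.
3.07 µg/L = 0.00307 mg/L.
28 µg/L = 0.028 mg/L.
Mass balance: 0.028·1.614 = 0.4641·Cₑ + 1.15·0.00307.
Cₑ = (0.0452 − 0.003531) / 0.4641 = 0.08977 mg/L.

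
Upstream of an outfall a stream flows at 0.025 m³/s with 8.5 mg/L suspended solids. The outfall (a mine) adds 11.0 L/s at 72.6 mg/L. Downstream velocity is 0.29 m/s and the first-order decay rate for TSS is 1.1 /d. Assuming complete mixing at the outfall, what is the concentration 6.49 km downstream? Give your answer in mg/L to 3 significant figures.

11.0 L/s = 0.011 m³/s.
After complete mixing, C₀ = (0.011·72.6 + 0.025·8.5) / 0.036 = 28.09 mg/L.
Travel time t = 6490 m / 0.29 m/s = 2.238e+04 s = 0.259 d.
C = 28.09·exp(−1.1·0.259) = 28.09·0.7521 = 21.12 mg/L.

21.1 mg/L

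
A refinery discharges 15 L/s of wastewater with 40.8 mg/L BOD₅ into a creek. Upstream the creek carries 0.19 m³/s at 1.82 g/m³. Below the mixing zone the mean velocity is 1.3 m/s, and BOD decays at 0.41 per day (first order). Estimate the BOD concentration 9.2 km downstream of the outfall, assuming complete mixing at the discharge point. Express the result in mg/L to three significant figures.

4.52 mg/L

15 L/s = 0.015 m³/s.
After complete mixing, C₀ = (0.015·40.8 + 0.19·1.82) / 0.205 = 4.672 mg/L.
Travel time t = 9200 m / 1.3 m/s = 7077 s = 0.08191 d.
C = 4.672·exp(−0.41·0.08191) = 4.672·0.967 = 4.518 mg/L.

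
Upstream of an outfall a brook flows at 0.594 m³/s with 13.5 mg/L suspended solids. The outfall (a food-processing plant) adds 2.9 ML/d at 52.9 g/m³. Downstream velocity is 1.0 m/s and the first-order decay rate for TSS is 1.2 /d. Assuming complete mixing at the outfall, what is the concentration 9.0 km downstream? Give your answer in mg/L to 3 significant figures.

2.9 ML/d = 0.03356 m³/s.
After complete mixing, C₀ = (0.03356·52.9 + 0.594·13.5) / 0.6276 = 15.61 mg/L.
Travel time t = 9000 m / 1.0 m/s = 9000 s = 0.1042 d.
C = 15.61·exp(−1.2·0.1042) = 15.61·0.8825 = 13.77 mg/L.

13.8 mg/L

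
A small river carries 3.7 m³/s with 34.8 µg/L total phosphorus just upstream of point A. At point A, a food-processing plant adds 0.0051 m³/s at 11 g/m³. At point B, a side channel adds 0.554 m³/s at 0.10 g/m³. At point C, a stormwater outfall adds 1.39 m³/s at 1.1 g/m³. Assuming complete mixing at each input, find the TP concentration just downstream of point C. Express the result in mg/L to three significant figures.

0.313 mg/L

34.8 µg/L = 0.0348 mg/L.
After input A: C = (3.7·0.0348 + 0.0051·11) / 3.705 = 0.04989 mg/L.
After input B: C = (3.705·0.04989 + 0.554·0.1) / 4.259 = 0.05641 mg/L.
After input C: C = (4.259·0.05641 + 1.39·1.1) / 5.649 = 0.3132 mg/L.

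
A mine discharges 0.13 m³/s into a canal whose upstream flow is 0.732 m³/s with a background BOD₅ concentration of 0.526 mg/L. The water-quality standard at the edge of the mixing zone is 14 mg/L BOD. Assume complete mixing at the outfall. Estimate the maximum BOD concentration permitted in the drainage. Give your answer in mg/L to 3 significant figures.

89.9 mg/L

Mass balance: 14·0.862 = 0.13·Cₑ + 0.732·0.526.
Cₑ = (12.07 − 0.385) / 0.13 = 89.87 mg/L.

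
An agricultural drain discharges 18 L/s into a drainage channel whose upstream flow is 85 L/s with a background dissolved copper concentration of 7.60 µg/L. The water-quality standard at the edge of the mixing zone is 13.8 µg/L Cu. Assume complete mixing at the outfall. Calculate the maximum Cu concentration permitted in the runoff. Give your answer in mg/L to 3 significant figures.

18 L/s = 0.018 m³/s.
85 L/s = 0.085 m³/s.
7.60 µg/L = 0.0076 mg/L.
13.8 µg/L = 0.0138 mg/L.
Mass balance: 0.0138·0.103 = 0.018·Cₑ + 0.085·0.0076.
Cₑ = (0.001421 − 0.000646) / 0.018 = 0.04308 mg/L.

0.0431 mg/L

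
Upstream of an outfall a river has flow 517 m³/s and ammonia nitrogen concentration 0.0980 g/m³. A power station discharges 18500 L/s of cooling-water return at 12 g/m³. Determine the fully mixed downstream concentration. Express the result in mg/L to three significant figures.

18500 L/s = 18.5 m³/s.
Flow-weighted mixing gives C = (18.5·12 + 517·0.098) / (18.5 + 517) = 272.7/535.5 = 0.5092 mg/L.

0.509 mg/L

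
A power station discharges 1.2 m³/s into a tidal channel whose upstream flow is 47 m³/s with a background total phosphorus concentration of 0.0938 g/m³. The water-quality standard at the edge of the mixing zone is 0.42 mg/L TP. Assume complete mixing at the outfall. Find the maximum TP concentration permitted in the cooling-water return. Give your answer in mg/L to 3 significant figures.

Mass balance: 0.42·48.2 = 1.2·Cₑ + 47·0.0938.
Cₑ = (20.24 − 4.409) / 1.2 = 13.2 mg/L.

13.2 mg/L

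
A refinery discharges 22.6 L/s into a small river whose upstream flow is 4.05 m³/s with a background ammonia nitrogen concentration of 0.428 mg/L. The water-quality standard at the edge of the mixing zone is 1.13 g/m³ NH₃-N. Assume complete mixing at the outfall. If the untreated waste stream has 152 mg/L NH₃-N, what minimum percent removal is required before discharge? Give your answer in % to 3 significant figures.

16.5 %

22.6 L/s = 0.0226 m³/s.
Mass balance: 1.13·4.073 = 0.0226·Cₑ + 4.05·0.428.
Cₑ = (4.602 − 1.733) / 0.0226 = 126.9 mg/L.
Required removal = 1 − 126.9/152 = 16.49 %.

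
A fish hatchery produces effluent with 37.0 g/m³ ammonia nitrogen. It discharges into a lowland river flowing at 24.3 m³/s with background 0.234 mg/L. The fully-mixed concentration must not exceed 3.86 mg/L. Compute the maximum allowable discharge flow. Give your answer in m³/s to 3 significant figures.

Mass balance at complete mixing: C_std·(Q_w + Q_r) = Q_w·C_e + Q_r·C_b.
Rearranging, Q_w = Q_r·(C_std − C_b)/(C_e − C_std) = 24.3·(3.86 − 0.234) / (37 − 3.86) = 2.659 m³/s.

2.66 m³/s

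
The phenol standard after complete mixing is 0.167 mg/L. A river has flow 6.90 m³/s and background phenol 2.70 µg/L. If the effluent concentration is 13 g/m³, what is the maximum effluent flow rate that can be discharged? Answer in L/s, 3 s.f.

88.3 L/s

2.70 µg/L = 0.0027 mg/L.
Mass balance at complete mixing: C_std·(Q_w + Q_r) = Q_w·C_e + Q_r·C_b.
Rearranging, Q_w = Q_r·(C_std − C_b)/(C_e − C_std) = 6.90·(0.167 − 0.0027) / (13 − 0.167) = 0.08834 m³/s.
= 88.34 L/s.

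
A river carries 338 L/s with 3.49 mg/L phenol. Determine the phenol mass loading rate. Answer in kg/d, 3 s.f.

338 L/s = 0.338 m³/s.
Mass flux = Q·C = 0.338 m³/s × 3.49 g/m³ = 1.18 g/s.
= 1.18 g/s × 86.4 = 101.9 kg/d.

102 kg/d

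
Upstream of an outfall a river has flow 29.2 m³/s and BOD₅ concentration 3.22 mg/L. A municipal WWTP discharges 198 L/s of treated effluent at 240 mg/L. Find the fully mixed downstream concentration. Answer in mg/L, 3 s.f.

198 L/s = 0.198 m³/s.
By mass balance at complete mixing, C = (0.198·240 + 29.2·3.22) / (0.198 + 29.2) = 141.5/29.4 = 4.815 mg/L.

4.81 mg/L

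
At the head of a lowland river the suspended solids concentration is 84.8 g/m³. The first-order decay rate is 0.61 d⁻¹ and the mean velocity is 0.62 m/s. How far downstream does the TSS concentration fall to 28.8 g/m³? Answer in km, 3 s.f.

94.8 km

From C = C₀·e^(−kt), t = ln(C₀/C)/k = ln(84.8/28.8)/0.61 = 1.08/0.61 = 1.77 d.
Distance = v·t = 0.62 m/s × 1.53e+05 s = 9.483e+04 m = 94.83 km.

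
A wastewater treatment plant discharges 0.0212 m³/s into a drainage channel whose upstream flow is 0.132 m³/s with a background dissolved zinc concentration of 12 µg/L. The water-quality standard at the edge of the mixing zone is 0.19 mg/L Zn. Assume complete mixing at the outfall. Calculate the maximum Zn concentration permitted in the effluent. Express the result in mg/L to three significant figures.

12 µg/L = 0.012 mg/L.
Mass balance: 0.19·0.1532 = 0.0212·Cₑ + 0.132·0.012.
Cₑ = (0.02911 − 0.001584) / 0.0212 = 1.298 mg/L.

1.30 mg/L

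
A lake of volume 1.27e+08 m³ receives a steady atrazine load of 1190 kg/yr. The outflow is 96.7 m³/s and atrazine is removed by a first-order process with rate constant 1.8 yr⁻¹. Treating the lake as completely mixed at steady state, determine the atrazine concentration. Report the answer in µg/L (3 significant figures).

0.363 µg/L

Outflow Q = 96.7 m³/s × 3.156e+07 s/yr = 3.052e+09 m³/yr.
Steady-state CSTR mass balance: W = Q·C + k·V·C, so C = W/(Q + kV).
Q + kV = 3.052e+09 + 1.8·1.27e+08 = 3.28e+09 m³/yr.
C = 1190/3.28e+09 = 3.628e-07 kg/m³ = 0.0003628 mg/L = 0.3628 µg/L.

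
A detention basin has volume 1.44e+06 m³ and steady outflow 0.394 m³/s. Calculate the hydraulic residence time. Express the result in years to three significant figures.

Q = 0.394 m³/s × 3.156e+07 s/yr = 1.243e+07 m³/yr.
Hydraulic residence time τ = V/Q = 1.44e+06/1.243e+07 = 0.1158 yr.

0.116 yr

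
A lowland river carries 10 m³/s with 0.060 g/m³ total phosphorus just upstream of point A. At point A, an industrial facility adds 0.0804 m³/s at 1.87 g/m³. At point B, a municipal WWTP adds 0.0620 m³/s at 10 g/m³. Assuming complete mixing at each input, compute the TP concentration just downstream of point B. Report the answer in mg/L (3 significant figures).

0.135 mg/L

After input A: C = (10·0.06 + 0.0804·1.87) / 10.08 = 0.07444 mg/L.
After input B: C = (10.08·0.07444 + 0.062·10) / 10.14 = 0.1351 mg/L.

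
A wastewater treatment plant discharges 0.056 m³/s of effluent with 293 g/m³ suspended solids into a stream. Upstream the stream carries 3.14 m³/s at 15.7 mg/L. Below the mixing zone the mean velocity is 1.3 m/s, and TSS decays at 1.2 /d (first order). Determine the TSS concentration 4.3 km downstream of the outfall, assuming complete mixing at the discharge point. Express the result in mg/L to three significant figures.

After complete mixing, C₀ = (0.056·293 + 3.14·15.7) / 3.196 = 20.56 mg/L.
Travel time t = 4300 m / 1.3 m/s = 3308 s = 0.03828 d.
C = 20.56·exp(−1.2·0.03828) = 20.56·0.9551 = 19.64 mg/L.

19.6 mg/L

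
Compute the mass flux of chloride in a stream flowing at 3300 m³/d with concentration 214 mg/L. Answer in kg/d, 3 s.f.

706 kg/d

3300 m³/d = 0.03819 m³/s.
Mass flux = Q·C = 0.03819 m³/s × 214 g/m³ = 8.174 g/s.
= 8.174 g/s × 86.4 = 706.2 kg/d.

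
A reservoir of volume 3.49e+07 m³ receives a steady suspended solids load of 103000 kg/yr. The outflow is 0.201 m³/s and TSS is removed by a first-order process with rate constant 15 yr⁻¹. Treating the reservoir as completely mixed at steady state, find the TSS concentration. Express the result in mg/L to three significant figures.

Outflow Q = 0.201 m³/s × 3.156e+07 s/yr = 6.343e+06 m³/yr.
Steady-state CSTR mass balance: W = Q·C + k·V·C, so C = W/(Q + kV).
Q + kV = 6.343e+06 + 15·3.49e+07 = 5.298e+08 m³/yr.
C = 103000/5.298e+08 = 0.0001944 kg/m³ = 0.1944 mg/L.

0.194 mg/L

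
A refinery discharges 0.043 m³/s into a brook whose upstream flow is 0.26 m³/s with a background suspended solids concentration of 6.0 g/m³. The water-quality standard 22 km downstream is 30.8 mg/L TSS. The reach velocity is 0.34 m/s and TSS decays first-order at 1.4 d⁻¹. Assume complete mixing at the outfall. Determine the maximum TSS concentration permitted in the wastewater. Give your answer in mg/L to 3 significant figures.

583 mg/L

Travel time to the compliance point: t = 2.2e+04/0.34 = 6.471e+04 s = 0.7489 d; decay factor exp(−1.4·0.7489) = 0.3505.
So the concentration just after mixing may be at most 30.8/0.3505 = 87.88 mg/L.
Mass balance: 87.88·0.303 = 0.043·Cₑ + 0.26·6.
Cₑ = (26.63 − 1.56) / 0.043 = 583 mg/L.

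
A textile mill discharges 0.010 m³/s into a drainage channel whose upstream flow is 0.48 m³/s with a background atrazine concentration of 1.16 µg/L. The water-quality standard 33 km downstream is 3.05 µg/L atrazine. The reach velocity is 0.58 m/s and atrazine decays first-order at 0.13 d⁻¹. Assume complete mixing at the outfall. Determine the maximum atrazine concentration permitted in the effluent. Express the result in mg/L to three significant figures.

1.16 µg/L = 0.00116 mg/L.
3.05 µg/L = 0.00305 mg/L.
Travel time to the compliance point: t = 3.3e+04/0.58 = 5.69e+04 s = 0.6585 d; decay factor exp(−0.13·0.6585) = 0.918.
So the concentration just after mixing may be at most 0.00305/0.918 = 0.003323 mg/L.
Mass balance: 0.003323·0.49 = 0.01·Cₑ + 0.48·0.00116.
Cₑ = (0.001628 − 0.0005568) / 0.01 = 0.1071 mg/L.

0.107 mg/L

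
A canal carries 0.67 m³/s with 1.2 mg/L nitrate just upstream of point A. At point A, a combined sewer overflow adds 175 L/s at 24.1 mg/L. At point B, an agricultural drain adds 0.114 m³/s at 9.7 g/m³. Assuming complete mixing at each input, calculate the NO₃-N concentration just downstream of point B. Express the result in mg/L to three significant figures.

175 L/s = 0.175 m³/s.
After input A: C = (0.67·1.2 + 0.175·24.1) / 0.845 = 5.943 mg/L.
After input B: C = (0.845·5.943 + 0.114·9.7) / 0.959 = 6.389 mg/L.

6.39 mg/L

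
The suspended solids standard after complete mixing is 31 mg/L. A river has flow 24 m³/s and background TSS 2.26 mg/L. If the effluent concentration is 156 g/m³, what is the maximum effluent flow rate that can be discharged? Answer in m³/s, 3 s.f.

Mass balance at complete mixing: C_std·(Q_w + Q_r) = Q_w·C_e + Q_r·C_b.
Rearranging, Q_w = Q_r·(C_std − C_b)/(C_e − C_std) = 24·(31 − 2.26) / (156 − 31) = 5.518 m³/s.

5.52 m³/s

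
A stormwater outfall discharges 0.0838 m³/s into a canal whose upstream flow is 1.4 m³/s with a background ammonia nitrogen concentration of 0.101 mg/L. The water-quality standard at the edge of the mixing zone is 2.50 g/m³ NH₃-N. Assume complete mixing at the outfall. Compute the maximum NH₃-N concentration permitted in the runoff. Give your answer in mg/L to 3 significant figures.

42.6 mg/L

Mass balance: 2.5·1.484 = 0.0838·Cₑ + 1.4·0.101.
Cₑ = (3.71 − 0.1414) / 0.0838 = 42.58 mg/L.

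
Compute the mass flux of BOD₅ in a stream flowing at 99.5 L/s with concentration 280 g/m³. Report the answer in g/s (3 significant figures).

99.5 L/s = 0.0995 m³/s.
Mass flux = Q·C = 0.0995 m³/s × 280 g/m³ = 27.86 g/s.

27.9 g/s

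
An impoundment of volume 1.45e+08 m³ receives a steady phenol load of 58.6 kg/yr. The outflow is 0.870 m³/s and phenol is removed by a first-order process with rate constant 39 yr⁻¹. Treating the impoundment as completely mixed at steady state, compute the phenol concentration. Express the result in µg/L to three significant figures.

Outflow Q = 0.870 m³/s × 3.156e+07 s/yr = 2.746e+07 m³/yr.
Steady-state CSTR mass balance: W = Q·C + k·V·C, so C = W/(Q + kV).
Q + kV = 2.746e+07 + 39·1.45e+08 = 5.682e+09 m³/yr.
C = 58.6/5.682e+09 = 1.031e-08 kg/m³ = 1.031e-05 mg/L = 0.01031 µg/L.

0.0103 µg/L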